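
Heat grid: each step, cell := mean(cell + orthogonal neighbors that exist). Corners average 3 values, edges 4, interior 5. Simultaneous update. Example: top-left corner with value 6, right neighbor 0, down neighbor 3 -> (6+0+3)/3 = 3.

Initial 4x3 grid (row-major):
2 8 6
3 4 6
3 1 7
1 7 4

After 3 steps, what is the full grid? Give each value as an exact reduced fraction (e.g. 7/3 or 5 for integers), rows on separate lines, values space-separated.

After step 1:
  13/3 5 20/3
  3 22/5 23/4
  2 22/5 9/2
  11/3 13/4 6
After step 2:
  37/9 51/10 209/36
  103/30 451/100 1279/240
  49/15 371/100 413/80
  107/36 1039/240 55/12
After step 3:
  569/135 2929/600 11689/2160
  13789/3600 8833/2000 37453/7200
  3011/900 12587/3000 3757/800
  7609/2160 56141/14400 563/120

Answer: 569/135 2929/600 11689/2160
13789/3600 8833/2000 37453/7200
3011/900 12587/3000 3757/800
7609/2160 56141/14400 563/120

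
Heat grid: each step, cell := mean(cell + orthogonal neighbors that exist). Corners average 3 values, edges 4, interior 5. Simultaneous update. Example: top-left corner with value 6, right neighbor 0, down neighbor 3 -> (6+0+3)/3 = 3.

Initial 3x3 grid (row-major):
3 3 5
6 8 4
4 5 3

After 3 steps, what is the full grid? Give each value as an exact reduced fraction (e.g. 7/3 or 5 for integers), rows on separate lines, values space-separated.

Answer: 841/180 7511/1600 3269/720
7861/1600 1187/250 471/100
3539/720 1959/400 841/180

Derivation:
After step 1:
  4 19/4 4
  21/4 26/5 5
  5 5 4
After step 2:
  14/3 359/80 55/12
  389/80 126/25 91/20
  61/12 24/5 14/3
After step 3:
  841/180 7511/1600 3269/720
  7861/1600 1187/250 471/100
  3539/720 1959/400 841/180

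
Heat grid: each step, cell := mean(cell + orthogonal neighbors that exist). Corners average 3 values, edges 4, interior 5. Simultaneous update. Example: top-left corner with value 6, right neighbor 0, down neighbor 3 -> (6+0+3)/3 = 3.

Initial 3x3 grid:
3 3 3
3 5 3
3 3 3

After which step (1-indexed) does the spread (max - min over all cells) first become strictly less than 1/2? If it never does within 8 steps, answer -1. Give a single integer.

Step 1: max=7/2, min=3, spread=1/2
Step 2: max=87/25, min=129/40, spread=51/200
  -> spread < 1/2 first at step 2
Step 3: max=8023/2400, min=587/180, spread=589/7200
Step 4: max=49943/15000, min=473081/144000, spread=31859/720000
Step 5: max=28611607/8640000, min=2964721/900000, spread=751427/43200000
Step 6: max=178634687/54000000, min=1710263129/518400000, spread=23149331/2592000000
Step 7: max=102794654263/31104000000, min=10694931889/3240000000, spread=616540643/155520000000
Step 8: max=642312453983/194400000000, min=6162652008761/1866240000000, spread=17737747379/9331200000000

Answer: 2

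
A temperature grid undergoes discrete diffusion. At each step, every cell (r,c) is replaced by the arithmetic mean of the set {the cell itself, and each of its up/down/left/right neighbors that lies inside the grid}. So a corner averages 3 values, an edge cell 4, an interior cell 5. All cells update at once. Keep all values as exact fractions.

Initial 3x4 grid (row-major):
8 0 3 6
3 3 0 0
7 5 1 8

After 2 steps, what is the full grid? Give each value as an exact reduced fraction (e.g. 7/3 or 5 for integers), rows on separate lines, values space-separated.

Answer: 149/36 697/240 203/80 35/12
967/240 327/100 257/100 109/40
19/4 147/40 119/40 10/3

Derivation:
After step 1:
  11/3 7/2 9/4 3
  21/4 11/5 7/5 7/2
  5 4 7/2 3
After step 2:
  149/36 697/240 203/80 35/12
  967/240 327/100 257/100 109/40
  19/4 147/40 119/40 10/3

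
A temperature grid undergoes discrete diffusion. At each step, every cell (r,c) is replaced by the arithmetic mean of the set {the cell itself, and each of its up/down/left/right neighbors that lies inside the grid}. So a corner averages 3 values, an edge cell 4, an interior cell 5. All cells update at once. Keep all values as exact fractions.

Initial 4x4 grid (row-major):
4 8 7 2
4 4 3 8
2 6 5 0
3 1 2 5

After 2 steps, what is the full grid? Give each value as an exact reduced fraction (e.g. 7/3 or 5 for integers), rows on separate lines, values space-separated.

Answer: 175/36 253/48 1309/240 167/36
211/48 93/20 437/100 1129/240
257/80 371/100 399/100 797/240
35/12 237/80 707/240 121/36

Derivation:
After step 1:
  16/3 23/4 5 17/3
  7/2 5 27/5 13/4
  15/4 18/5 16/5 9/2
  2 3 13/4 7/3
After step 2:
  175/36 253/48 1309/240 167/36
  211/48 93/20 437/100 1129/240
  257/80 371/100 399/100 797/240
  35/12 237/80 707/240 121/36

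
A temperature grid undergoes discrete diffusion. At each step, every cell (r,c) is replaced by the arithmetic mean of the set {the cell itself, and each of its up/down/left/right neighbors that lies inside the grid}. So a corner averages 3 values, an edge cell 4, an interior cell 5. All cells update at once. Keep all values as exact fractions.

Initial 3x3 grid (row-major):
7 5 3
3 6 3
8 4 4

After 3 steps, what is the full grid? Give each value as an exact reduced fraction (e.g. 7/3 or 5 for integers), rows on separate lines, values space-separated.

Answer: 3599/720 69269/14400 9157/2160
6287/1200 27653/6000 15811/3600
1817/360 35047/7200 4631/1080

Derivation:
After step 1:
  5 21/4 11/3
  6 21/5 4
  5 11/2 11/3
After step 2:
  65/12 1087/240 155/36
  101/20 499/100 233/60
  11/2 551/120 79/18
After step 3:
  3599/720 69269/14400 9157/2160
  6287/1200 27653/6000 15811/3600
  1817/360 35047/7200 4631/1080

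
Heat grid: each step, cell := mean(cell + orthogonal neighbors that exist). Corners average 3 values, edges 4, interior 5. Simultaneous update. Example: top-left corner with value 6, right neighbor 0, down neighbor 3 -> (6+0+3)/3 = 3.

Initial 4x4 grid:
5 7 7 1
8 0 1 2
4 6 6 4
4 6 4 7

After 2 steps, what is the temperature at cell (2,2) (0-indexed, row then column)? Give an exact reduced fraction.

Step 1: cell (2,2) = 21/5
Step 2: cell (2,2) = 223/50
Full grid after step 2:
  47/9 1189/240 917/240 28/9
  1249/240 21/5 89/25 797/240
  1129/240 47/10 223/50 319/80
  91/18 1189/240 399/80 31/6

Answer: 223/50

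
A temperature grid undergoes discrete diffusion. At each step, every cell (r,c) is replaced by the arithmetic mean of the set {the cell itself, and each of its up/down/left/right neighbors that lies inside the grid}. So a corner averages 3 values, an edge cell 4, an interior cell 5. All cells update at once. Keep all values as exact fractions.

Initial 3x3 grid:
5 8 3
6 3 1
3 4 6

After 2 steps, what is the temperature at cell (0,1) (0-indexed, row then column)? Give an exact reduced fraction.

Answer: 1169/240

Derivation:
Step 1: cell (0,1) = 19/4
Step 2: cell (0,1) = 1169/240
Full grid after step 2:
  46/9 1169/240 4
  1159/240 413/100 919/240
  151/36 41/10 131/36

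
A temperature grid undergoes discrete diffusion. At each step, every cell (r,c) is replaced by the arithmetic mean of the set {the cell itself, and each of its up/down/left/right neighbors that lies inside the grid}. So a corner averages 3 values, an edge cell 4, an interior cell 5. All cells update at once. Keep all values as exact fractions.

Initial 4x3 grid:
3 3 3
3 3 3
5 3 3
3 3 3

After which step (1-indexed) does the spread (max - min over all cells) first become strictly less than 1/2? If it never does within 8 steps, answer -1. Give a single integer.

Step 1: max=11/3, min=3, spread=2/3
Step 2: max=211/60, min=3, spread=31/60
Step 3: max=1831/540, min=3, spread=211/540
  -> spread < 1/2 first at step 3
Step 4: max=178897/54000, min=2747/900, spread=14077/54000
Step 5: max=1598407/486000, min=165683/54000, spread=5363/24300
Step 6: max=47480809/14580000, min=92869/30000, spread=93859/583200
Step 7: max=2834674481/874800000, min=151136467/48600000, spread=4568723/34992000
Step 8: max=169244435629/52488000000, min=4555618889/1458000000, spread=8387449/83980800

Answer: 3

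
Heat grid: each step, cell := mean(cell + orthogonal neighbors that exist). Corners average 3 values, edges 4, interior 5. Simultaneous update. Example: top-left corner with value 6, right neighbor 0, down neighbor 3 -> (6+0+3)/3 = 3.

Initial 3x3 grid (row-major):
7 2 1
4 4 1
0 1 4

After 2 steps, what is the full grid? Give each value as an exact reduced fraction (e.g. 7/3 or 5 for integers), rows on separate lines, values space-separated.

Answer: 139/36 347/120 22/9
243/80 72/25 247/120
23/9 499/240 9/4

Derivation:
After step 1:
  13/3 7/2 4/3
  15/4 12/5 5/2
  5/3 9/4 2
After step 2:
  139/36 347/120 22/9
  243/80 72/25 247/120
  23/9 499/240 9/4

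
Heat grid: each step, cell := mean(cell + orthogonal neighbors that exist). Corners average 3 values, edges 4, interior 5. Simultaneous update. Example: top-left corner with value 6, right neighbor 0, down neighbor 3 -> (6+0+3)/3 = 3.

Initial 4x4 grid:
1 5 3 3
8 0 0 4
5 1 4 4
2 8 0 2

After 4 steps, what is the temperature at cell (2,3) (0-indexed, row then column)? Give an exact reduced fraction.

Step 1: cell (2,3) = 7/2
Step 2: cell (2,3) = 201/80
Step 3: cell (2,3) = 6827/2400
Step 4: cell (2,3) = 196457/72000
Full grid after step 4:
  107933/32400 331853/108000 61661/21600 180263/64800
  184609/54000 56359/18000 503453/180000 120607/43200
  64727/18000 191633/60000 3511/1200 196457/72000
  78019/21600 243133/72000 70039/24000 10267/3600

Answer: 196457/72000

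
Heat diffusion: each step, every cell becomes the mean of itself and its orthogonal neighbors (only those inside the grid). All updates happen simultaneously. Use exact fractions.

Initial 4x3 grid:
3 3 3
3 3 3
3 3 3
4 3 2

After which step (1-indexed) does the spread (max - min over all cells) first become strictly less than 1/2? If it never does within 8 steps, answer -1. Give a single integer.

Step 1: max=10/3, min=8/3, spread=2/3
Step 2: max=115/36, min=101/36, spread=7/18
  -> spread < 1/2 first at step 2
Step 3: max=1345/432, min=1247/432, spread=49/216
Step 4: max=7961/2592, min=7591/2592, spread=185/1296
Step 5: max=47371/15552, min=45941/15552, spread=715/7776
Step 6: max=94283/31104, min=92341/31104, spread=971/15552
Step 7: max=140983/46656, min=138953/46656, spread=1015/23328
Step 8: max=6752689/2239488, min=6684239/2239488, spread=34225/1119744

Answer: 2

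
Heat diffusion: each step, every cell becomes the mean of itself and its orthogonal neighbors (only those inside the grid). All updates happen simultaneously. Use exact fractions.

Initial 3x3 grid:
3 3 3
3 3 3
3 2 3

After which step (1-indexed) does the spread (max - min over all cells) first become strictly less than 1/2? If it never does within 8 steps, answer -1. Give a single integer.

Step 1: max=3, min=8/3, spread=1/3
  -> spread < 1/2 first at step 1
Step 2: max=3, min=653/240, spread=67/240
Step 3: max=593/200, min=6043/2160, spread=1807/10800
Step 4: max=15839/5400, min=2434037/864000, spread=33401/288000
Step 5: max=1576609/540000, min=22098067/7776000, spread=3025513/38880000
Step 6: max=83644051/28800000, min=8866273133/3110400000, spread=53531/995328
Step 7: max=22536883949/7776000000, min=533839074151/186624000000, spread=450953/11943936
Step 8: max=2698351389481/933120000000, min=32083416439397/11197440000000, spread=3799043/143327232

Answer: 1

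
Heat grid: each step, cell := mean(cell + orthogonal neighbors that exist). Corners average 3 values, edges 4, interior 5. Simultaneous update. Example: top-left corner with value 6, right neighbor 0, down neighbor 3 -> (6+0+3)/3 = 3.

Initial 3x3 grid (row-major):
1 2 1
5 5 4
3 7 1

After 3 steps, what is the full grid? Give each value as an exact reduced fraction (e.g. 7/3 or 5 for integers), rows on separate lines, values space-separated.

After step 1:
  8/3 9/4 7/3
  7/2 23/5 11/4
  5 4 4
After step 2:
  101/36 237/80 22/9
  473/120 171/50 821/240
  25/6 22/5 43/12
After step 3:
  6991/2160 4653/1600 1589/540
  25801/7200 3629/1000 46327/14400
  1501/360 1557/400 2737/720

Answer: 6991/2160 4653/1600 1589/540
25801/7200 3629/1000 46327/14400
1501/360 1557/400 2737/720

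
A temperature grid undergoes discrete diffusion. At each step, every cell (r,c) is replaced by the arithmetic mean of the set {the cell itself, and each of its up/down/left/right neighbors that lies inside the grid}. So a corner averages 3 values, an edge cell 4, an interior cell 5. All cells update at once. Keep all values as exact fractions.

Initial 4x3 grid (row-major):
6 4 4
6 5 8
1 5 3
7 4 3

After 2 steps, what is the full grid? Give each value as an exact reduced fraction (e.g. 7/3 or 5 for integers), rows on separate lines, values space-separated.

After step 1:
  16/3 19/4 16/3
  9/2 28/5 5
  19/4 18/5 19/4
  4 19/4 10/3
After step 2:
  175/36 1261/240 181/36
  1211/240 469/100 1241/240
  337/80 469/100 1001/240
  9/2 941/240 77/18

Answer: 175/36 1261/240 181/36
1211/240 469/100 1241/240
337/80 469/100 1001/240
9/2 941/240 77/18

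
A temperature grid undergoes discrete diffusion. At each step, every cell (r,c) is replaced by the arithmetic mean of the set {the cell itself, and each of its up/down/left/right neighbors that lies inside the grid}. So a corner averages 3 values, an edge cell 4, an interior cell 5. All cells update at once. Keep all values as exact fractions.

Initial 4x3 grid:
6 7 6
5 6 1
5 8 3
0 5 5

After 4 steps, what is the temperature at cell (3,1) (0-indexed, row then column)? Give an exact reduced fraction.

Step 1: cell (3,1) = 9/2
Step 2: cell (3,1) = 527/120
Step 3: cell (3,1) = 31813/7200
Step 4: cell (3,1) = 1940567/432000
Full grid after step 4:
  78599/14400 4585459/864000 662141/129600
  187151/36000 1833311/360000 1056781/216000
  518053/108000 106121/22500 1001981/216000
  292733/64800 1940567/432000 144679/32400

Answer: 1940567/432000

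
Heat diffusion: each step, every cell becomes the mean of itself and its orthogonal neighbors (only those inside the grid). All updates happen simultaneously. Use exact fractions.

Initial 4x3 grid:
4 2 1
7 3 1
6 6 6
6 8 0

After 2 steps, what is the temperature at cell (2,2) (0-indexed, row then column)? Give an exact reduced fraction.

Step 1: cell (2,2) = 13/4
Step 2: cell (2,2) = 247/60
Full grid after step 2:
  71/18 359/120 79/36
  1163/240 397/100 167/60
  1423/240 241/50 247/60
  215/36 83/15 155/36

Answer: 247/60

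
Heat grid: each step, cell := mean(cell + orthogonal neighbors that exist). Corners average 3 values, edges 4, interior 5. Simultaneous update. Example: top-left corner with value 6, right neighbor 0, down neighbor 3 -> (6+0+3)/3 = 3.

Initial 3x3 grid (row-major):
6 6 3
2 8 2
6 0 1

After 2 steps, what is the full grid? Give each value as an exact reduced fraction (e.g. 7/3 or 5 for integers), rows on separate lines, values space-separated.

Answer: 191/36 1061/240 155/36
493/120 221/50 353/120
143/36 661/240 11/4

Derivation:
After step 1:
  14/3 23/4 11/3
  11/2 18/5 7/2
  8/3 15/4 1
After step 2:
  191/36 1061/240 155/36
  493/120 221/50 353/120
  143/36 661/240 11/4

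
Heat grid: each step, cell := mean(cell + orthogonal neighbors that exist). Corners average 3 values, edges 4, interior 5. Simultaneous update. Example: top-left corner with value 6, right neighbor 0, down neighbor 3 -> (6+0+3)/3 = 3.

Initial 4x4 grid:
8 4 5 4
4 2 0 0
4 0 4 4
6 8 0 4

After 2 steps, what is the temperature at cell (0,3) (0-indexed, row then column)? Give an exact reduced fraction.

Answer: 11/4

Derivation:
Step 1: cell (0,3) = 3
Step 2: cell (0,3) = 11/4
Full grid after step 2:
  175/36 23/6 33/10 11/4
  23/6 341/100 221/100 51/20
  22/5 71/25 72/25 139/60
  13/3 171/40 353/120 29/9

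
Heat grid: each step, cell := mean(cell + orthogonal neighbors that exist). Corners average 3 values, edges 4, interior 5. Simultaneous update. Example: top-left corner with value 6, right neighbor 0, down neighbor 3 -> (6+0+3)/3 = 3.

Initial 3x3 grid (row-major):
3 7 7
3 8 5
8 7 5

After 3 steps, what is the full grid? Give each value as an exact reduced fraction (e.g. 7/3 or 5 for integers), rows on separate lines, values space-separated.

After step 1:
  13/3 25/4 19/3
  11/2 6 25/4
  6 7 17/3
After step 2:
  193/36 275/48 113/18
  131/24 31/5 97/16
  37/6 37/6 227/36
After step 3:
  2383/432 16969/2880 1301/216
  8347/1440 1777/300 5963/960
  427/72 4471/720 2669/432

Answer: 2383/432 16969/2880 1301/216
8347/1440 1777/300 5963/960
427/72 4471/720 2669/432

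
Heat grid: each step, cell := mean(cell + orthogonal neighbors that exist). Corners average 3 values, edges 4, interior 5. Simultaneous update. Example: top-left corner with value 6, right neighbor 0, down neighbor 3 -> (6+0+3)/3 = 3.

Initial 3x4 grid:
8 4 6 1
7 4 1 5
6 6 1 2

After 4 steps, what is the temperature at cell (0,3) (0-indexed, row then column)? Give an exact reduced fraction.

Answer: 144857/43200

Derivation:
Step 1: cell (0,3) = 4
Step 2: cell (0,3) = 37/12
Step 3: cell (0,3) = 811/240
Step 4: cell (0,3) = 144857/43200
Full grid after step 4:
  691411/129600 63341/13500 17597/4500 144857/43200
  4526959/864000 1665911/360000 1308311/360000 2777659/864000
  661561/129600 951581/216000 773281/216000 395021/129600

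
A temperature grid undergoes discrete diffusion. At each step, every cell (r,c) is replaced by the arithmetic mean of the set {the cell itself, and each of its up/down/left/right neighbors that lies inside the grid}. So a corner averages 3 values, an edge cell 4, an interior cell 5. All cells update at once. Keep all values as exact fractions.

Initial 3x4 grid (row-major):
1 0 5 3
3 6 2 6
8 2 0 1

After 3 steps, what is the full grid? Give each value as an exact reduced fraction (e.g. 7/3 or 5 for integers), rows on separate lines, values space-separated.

Answer: 1529/540 11137/3600 5341/1800 3719/1080
25189/7200 17767/6000 6399/2000 3499/1200
7571/2160 24749/7200 19289/7200 6113/2160

Derivation:
After step 1:
  4/3 3 5/2 14/3
  9/2 13/5 19/5 3
  13/3 4 5/4 7/3
After step 2:
  53/18 283/120 419/120 61/18
  383/120 179/50 263/100 69/20
  77/18 731/240 683/240 79/36
After step 3:
  1529/540 11137/3600 5341/1800 3719/1080
  25189/7200 17767/6000 6399/2000 3499/1200
  7571/2160 24749/7200 19289/7200 6113/2160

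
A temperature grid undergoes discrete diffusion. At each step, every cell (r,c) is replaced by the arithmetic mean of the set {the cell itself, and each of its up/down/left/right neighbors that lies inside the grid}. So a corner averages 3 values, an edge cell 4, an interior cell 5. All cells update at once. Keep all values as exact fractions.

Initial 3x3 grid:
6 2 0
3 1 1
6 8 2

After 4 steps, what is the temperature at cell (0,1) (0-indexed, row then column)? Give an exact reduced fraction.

Answer: 474791/172800

Derivation:
Step 1: cell (0,1) = 9/4
Step 2: cell (0,1) = 119/48
Step 3: cell (0,1) = 7273/2880
Step 4: cell (0,1) = 474791/172800
Full grid after step 4:
  82483/25920 474791/172800 19901/8640
  156229/43200 37057/12000 57427/21600
  100963/25920 613591/172800 78823/25920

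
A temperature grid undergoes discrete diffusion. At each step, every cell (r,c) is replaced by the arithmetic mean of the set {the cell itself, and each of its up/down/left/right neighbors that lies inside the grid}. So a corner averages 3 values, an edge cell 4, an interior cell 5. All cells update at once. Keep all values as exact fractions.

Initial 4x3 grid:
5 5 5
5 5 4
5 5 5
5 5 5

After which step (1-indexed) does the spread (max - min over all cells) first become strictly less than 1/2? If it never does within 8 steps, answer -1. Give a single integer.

Step 1: max=5, min=14/3, spread=1/3
  -> spread < 1/2 first at step 1
Step 2: max=5, min=569/120, spread=31/120
Step 3: max=5, min=5189/1080, spread=211/1080
Step 4: max=8953/1800, min=523103/108000, spread=14077/108000
Step 5: max=536317/108000, min=4719593/972000, spread=5363/48600
Step 6: max=297131/60000, min=142059191/29160000, spread=93859/1166400
Step 7: max=480663533/97200000, min=8537725519/1749600000, spread=4568723/69984000
Step 8: max=14398381111/2916000000, min=513099564371/104976000000, spread=8387449/167961600

Answer: 1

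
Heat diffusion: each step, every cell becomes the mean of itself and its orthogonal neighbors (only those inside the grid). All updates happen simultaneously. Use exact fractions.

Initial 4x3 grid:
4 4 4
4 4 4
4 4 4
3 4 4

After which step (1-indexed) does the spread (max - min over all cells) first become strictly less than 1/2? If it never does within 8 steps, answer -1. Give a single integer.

Step 1: max=4, min=11/3, spread=1/3
  -> spread < 1/2 first at step 1
Step 2: max=4, min=67/18, spread=5/18
Step 3: max=4, min=823/216, spread=41/216
Step 4: max=4, min=99463/25920, spread=4217/25920
Step 5: max=28721/7200, min=6011651/1555200, spread=38417/311040
Step 6: max=573403/144000, min=362047789/93312000, spread=1903471/18662400
Step 7: max=17164241/4320000, min=21793890911/5598720000, spread=18038617/223948800
Step 8: max=1542273241/388800000, min=1310424617149/335923200000, spread=883978523/13436928000

Answer: 1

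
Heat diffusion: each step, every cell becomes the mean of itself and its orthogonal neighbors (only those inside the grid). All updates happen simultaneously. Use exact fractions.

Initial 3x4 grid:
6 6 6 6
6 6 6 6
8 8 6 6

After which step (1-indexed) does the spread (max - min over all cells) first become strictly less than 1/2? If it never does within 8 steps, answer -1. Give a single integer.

Step 1: max=22/3, min=6, spread=4/3
Step 2: max=125/18, min=6, spread=17/18
Step 3: max=914/135, min=6, spread=104/135
Step 4: max=430049/64800, min=5447/900, spread=7573/12960
Step 5: max=25497001/3888000, min=82217/13500, spread=363701/777600
  -> spread < 1/2 first at step 5
Step 6: max=1515533999/233280000, min=2207413/360000, spread=681043/1866240
Step 7: max=90350137141/13996800000, min=599082089/97200000, spread=163292653/559872000
Step 8: max=5393675884319/839808000000, min=18053139163/2916000000, spread=1554974443/6718464000

Answer: 5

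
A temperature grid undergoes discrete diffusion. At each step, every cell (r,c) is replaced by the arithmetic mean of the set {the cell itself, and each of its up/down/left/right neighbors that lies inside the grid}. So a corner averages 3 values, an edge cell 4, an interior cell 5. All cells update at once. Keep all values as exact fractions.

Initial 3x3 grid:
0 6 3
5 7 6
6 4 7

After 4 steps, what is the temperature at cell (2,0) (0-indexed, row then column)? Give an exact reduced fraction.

Answer: 110447/21600

Derivation:
Step 1: cell (2,0) = 5
Step 2: cell (2,0) = 31/6
Step 3: cell (2,0) = 617/120
Step 4: cell (2,0) = 110447/21600
Full grid after step 4:
  299941/64800 518693/108000 216319/43200
  2100647/432000 1823353/360000 4551169/864000
  110447/21600 574943/108000 708557/129600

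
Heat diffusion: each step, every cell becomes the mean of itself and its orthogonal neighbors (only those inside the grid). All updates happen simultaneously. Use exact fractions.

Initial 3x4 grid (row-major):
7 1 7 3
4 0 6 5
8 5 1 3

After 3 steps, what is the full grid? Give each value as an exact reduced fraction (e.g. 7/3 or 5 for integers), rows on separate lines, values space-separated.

After step 1:
  4 15/4 17/4 5
  19/4 16/5 19/5 17/4
  17/3 7/2 15/4 3
After step 2:
  25/6 19/5 21/5 9/2
  1057/240 19/5 77/20 321/80
  167/36 967/240 281/80 11/3
After step 3:
  2969/720 479/120 327/80 339/80
  12247/2880 1193/300 31/8 3847/960
  2353/540 5753/1440 1807/480 1343/360

Answer: 2969/720 479/120 327/80 339/80
12247/2880 1193/300 31/8 3847/960
2353/540 5753/1440 1807/480 1343/360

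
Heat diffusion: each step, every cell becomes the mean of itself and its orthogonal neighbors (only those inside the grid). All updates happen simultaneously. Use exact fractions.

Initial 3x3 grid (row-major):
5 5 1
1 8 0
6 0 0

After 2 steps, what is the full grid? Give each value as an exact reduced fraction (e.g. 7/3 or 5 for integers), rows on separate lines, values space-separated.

Answer: 161/36 793/240 3
69/20 183/50 141/80
65/18 259/120 23/12

Derivation:
After step 1:
  11/3 19/4 2
  5 14/5 9/4
  7/3 7/2 0
After step 2:
  161/36 793/240 3
  69/20 183/50 141/80
  65/18 259/120 23/12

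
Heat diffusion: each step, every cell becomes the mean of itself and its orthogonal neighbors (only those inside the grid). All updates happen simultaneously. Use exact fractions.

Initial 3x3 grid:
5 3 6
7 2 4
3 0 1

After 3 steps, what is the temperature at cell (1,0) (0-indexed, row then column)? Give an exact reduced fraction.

Answer: 52669/14400

Derivation:
Step 1: cell (1,0) = 17/4
Step 2: cell (1,0) = 947/240
Step 3: cell (1,0) = 52669/14400
Full grid after step 3:
  2999/720 7043/1800 7997/2160
  52669/14400 5057/1500 4941/1600
  6767/2160 6499/2400 5527/2160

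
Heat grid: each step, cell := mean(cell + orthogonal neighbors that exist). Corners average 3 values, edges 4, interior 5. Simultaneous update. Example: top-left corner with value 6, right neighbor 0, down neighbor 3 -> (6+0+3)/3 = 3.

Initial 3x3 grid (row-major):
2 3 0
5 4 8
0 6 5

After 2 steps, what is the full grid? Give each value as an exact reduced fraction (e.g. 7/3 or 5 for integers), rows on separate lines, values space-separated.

Answer: 25/9 289/80 61/18
299/80 91/25 389/80
61/18 379/80 43/9

Derivation:
After step 1:
  10/3 9/4 11/3
  11/4 26/5 17/4
  11/3 15/4 19/3
After step 2:
  25/9 289/80 61/18
  299/80 91/25 389/80
  61/18 379/80 43/9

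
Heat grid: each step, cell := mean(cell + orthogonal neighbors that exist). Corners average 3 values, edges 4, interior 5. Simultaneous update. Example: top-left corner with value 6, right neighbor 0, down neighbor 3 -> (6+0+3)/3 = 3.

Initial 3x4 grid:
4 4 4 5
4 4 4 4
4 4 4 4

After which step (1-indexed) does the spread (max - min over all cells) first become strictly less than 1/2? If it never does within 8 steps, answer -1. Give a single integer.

Answer: 1

Derivation:
Step 1: max=13/3, min=4, spread=1/3
  -> spread < 1/2 first at step 1
Step 2: max=77/18, min=4, spread=5/18
Step 3: max=905/216, min=4, spread=41/216
Step 4: max=107897/25920, min=4, spread=4217/25920
Step 5: max=6429949/1555200, min=28879/7200, spread=38417/311040
Step 6: max=384448211/93312000, min=578597/144000, spread=1903471/18662400
Step 7: max=22995869089/5598720000, min=17395759/4320000, spread=18038617/223948800
Step 8: max=1376960982851/335923200000, min=1568126759/388800000, spread=883978523/13436928000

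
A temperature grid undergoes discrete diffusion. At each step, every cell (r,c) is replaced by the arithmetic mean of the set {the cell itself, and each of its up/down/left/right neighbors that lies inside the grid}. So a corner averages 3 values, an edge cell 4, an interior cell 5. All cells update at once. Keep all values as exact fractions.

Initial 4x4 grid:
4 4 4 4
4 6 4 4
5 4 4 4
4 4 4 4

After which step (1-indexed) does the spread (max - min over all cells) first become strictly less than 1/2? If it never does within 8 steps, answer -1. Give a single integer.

Answer: 3

Derivation:
Step 1: max=19/4, min=4, spread=3/4
Step 2: max=453/100, min=4, spread=53/100
Step 3: max=889/200, min=4, spread=89/200
  -> spread < 1/2 first at step 3
Step 4: max=47249/10800, min=731/180, spread=3389/10800
Step 5: max=195887/45000, min=110039/27000, spread=18733/67500
Step 6: max=42091103/9720000, min=2218403/540000, spread=2159849/9720000
Step 7: max=1256482979/291600000, min=2003561/486000, spread=54346379/291600000
Step 8: max=37595503499/8748000000, min=1207417883/291600000, spread=1372967009/8748000000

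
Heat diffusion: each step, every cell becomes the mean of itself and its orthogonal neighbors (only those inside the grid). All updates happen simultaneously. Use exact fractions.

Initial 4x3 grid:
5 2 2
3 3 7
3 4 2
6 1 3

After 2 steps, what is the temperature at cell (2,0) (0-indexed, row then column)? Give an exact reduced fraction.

Answer: 403/120

Derivation:
Step 1: cell (2,0) = 4
Step 2: cell (2,0) = 403/120
Full grid after step 2:
  59/18 69/20 61/18
  439/120 82/25 449/120
  403/120 179/50 121/40
  65/18 343/120 19/6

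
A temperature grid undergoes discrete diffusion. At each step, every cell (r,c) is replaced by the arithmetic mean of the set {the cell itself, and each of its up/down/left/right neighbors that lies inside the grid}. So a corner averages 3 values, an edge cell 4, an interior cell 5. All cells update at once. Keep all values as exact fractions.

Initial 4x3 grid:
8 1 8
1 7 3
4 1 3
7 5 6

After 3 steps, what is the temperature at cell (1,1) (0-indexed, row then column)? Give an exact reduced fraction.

Step 1: cell (1,1) = 13/5
Step 2: cell (1,1) = 457/100
Step 3: cell (1,1) = 23333/6000
Full grid after step 3:
  8861/2160 16573/3600 1541/360
  31121/7200 23333/6000 443/100
  28721/7200 4303/1000 14273/3600
  487/108 20309/4800 1901/432

Answer: 23333/6000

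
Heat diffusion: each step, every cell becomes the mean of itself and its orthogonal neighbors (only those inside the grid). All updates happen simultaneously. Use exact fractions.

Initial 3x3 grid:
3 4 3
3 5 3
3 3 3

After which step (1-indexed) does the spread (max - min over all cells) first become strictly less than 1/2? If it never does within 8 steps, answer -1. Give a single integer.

Step 1: max=15/4, min=3, spread=3/4
Step 2: max=357/100, min=131/40, spread=59/200
  -> spread < 1/2 first at step 2
Step 3: max=50867/14400, min=299/90, spread=1009/4800
Step 4: max=451147/129600, min=483679/144000, spread=158359/1296000
Step 5: max=179805803/51840000, min=274129/81000, spread=4363243/51840000
Step 6: max=1609903123/466560000, min=1759870211/518400000, spread=260199331/4665600000
Step 7: max=642800851427/186624000000, min=1324298473/388800000, spread=7137584387/186624000000
Step 8: max=38484815613169/11197440000000, min=2121556409933/622080000000, spread=3799043/143327232

Answer: 2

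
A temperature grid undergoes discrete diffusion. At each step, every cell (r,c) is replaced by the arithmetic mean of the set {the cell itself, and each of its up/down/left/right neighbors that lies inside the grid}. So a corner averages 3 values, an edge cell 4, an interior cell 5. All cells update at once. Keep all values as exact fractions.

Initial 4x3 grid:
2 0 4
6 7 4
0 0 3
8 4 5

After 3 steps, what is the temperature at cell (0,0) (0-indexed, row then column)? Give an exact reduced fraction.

Answer: 3437/1080

Derivation:
Step 1: cell (0,0) = 8/3
Step 2: cell (0,0) = 29/9
Step 3: cell (0,0) = 3437/1080
Full grid after step 3:
  3437/1080 47629/14400 7099/2160
  24487/7200 2497/750 12581/3600
  8489/2400 889/250 529/150
  1343/360 17783/4800 887/240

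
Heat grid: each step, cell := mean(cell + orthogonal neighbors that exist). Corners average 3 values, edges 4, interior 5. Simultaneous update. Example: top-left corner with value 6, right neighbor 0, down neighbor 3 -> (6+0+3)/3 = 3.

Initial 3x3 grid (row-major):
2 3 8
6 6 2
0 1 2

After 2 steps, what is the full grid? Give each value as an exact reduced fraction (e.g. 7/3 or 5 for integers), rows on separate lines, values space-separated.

Answer: 143/36 327/80 163/36
131/40 93/25 141/40
97/36 197/80 101/36

Derivation:
After step 1:
  11/3 19/4 13/3
  7/2 18/5 9/2
  7/3 9/4 5/3
After step 2:
  143/36 327/80 163/36
  131/40 93/25 141/40
  97/36 197/80 101/36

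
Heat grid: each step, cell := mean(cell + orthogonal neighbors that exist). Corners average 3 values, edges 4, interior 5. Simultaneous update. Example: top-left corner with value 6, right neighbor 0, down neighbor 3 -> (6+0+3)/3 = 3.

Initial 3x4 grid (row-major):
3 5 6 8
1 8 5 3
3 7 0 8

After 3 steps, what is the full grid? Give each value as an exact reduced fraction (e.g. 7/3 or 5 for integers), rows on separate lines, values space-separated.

After step 1:
  3 11/2 6 17/3
  15/4 26/5 22/5 6
  11/3 9/2 5 11/3
After step 2:
  49/12 197/40 647/120 53/9
  937/240 467/100 133/25 74/15
  143/36 551/120 527/120 44/9
After step 3:
  1033/240 1907/400 19373/3600 5837/1080
  59867/14400 28093/6000 1853/375 1183/225
  8977/2160 15863/3600 17273/3600 5117/1080

Answer: 1033/240 1907/400 19373/3600 5837/1080
59867/14400 28093/6000 1853/375 1183/225
8977/2160 15863/3600 17273/3600 5117/1080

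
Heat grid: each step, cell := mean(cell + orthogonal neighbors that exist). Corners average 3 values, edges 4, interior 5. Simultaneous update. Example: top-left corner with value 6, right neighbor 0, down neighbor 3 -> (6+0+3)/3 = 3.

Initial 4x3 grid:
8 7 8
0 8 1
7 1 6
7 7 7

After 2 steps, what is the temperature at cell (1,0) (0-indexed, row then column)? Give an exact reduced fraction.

Answer: 179/40

Derivation:
Step 1: cell (1,0) = 23/4
Step 2: cell (1,0) = 179/40
Full grid after step 2:
  37/6 1289/240 113/18
  179/40 569/100 547/120
  223/40 111/25 659/120
  65/12 749/120 191/36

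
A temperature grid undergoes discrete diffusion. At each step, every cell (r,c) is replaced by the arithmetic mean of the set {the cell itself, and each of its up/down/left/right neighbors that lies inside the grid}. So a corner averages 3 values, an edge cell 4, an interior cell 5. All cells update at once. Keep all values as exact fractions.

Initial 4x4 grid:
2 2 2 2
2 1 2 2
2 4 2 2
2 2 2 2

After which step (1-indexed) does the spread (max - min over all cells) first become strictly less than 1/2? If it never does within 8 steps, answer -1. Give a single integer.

Answer: 3

Derivation:
Step 1: max=5/2, min=7/4, spread=3/4
Step 2: max=59/25, min=11/6, spread=79/150
Step 3: max=341/150, min=4589/2400, spread=289/800
  -> spread < 1/2 first at step 3
Step 4: max=48311/21600, min=9401/4800, spread=12013/43200
Step 5: max=591841/270000, min=85639/43200, spread=75463/360000
Step 6: max=42367883/19440000, min=43157167/21600000, spread=35264327/194400000
Step 7: max=1257522749/583200000, min=390669707/194400000, spread=21378407/145800000
Step 8: max=37537053131/17496000000, min=11792254781/5832000000, spread=540072197/4374000000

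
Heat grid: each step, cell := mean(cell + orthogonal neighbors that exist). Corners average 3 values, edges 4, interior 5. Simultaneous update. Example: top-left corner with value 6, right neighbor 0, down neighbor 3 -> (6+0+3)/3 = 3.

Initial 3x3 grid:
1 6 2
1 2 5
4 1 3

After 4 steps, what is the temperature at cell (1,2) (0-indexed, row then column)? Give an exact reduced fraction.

Step 1: cell (1,2) = 3
Step 2: cell (1,2) = 10/3
Step 3: cell (1,2) = 137/45
Step 4: cell (1,2) = 32701/10800
Full grid after step 4:
  69433/25920 169147/57600 79973/25920
  111929/43200 66239/24000 32701/10800
  3551/1440 25787/9600 1367/480

Answer: 32701/10800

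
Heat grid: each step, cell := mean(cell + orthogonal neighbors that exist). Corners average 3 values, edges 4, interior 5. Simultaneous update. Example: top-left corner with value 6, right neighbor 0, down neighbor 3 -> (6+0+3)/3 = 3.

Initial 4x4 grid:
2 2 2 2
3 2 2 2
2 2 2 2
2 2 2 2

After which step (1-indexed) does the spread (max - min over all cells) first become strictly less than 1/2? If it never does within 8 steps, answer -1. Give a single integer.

Step 1: max=7/3, min=2, spread=1/3
  -> spread < 1/2 first at step 1
Step 2: max=271/120, min=2, spread=31/120
Step 3: max=2371/1080, min=2, spread=211/1080
Step 4: max=232843/108000, min=2, spread=16843/108000
Step 5: max=2082643/972000, min=18079/9000, spread=130111/972000
Step 6: max=61962367/29160000, min=1087159/540000, spread=3255781/29160000
Step 7: max=1849953691/874800000, min=1091107/540000, spread=82360351/874800000
Step 8: max=55239316891/26244000000, min=196906441/97200000, spread=2074577821/26244000000

Answer: 1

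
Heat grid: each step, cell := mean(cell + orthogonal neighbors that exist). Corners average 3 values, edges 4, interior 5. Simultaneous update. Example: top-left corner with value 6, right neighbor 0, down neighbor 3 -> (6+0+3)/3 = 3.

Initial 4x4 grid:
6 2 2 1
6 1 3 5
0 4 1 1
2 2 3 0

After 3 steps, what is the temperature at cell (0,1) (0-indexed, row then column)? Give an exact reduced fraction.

Answer: 21247/7200

Derivation:
Step 1: cell (0,1) = 11/4
Step 2: cell (0,1) = 757/240
Step 3: cell (0,1) = 21247/7200
Full grid after step 3:
  1843/540 21247/7200 3779/1440 1291/540
  21637/7200 1081/375 889/375 3317/1440
  19397/7200 6751/3000 6607/3000 14009/7200
  2323/1080 15737/7200 13049/7200 1987/1080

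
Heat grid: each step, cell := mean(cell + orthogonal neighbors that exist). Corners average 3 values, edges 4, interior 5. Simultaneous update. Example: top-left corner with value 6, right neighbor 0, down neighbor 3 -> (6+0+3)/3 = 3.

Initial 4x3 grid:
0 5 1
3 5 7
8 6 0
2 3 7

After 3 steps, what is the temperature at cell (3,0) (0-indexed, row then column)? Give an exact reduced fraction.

Step 1: cell (3,0) = 13/3
Step 2: cell (3,0) = 163/36
Step 3: cell (3,0) = 9389/2160
Full grid after step 3:
  3971/1080 17089/4800 2093/540
  28051/7200 8411/2000 28451/7200
  32081/7200 12719/3000 31481/7200
  9389/2160 31891/7200 8939/2160

Answer: 9389/2160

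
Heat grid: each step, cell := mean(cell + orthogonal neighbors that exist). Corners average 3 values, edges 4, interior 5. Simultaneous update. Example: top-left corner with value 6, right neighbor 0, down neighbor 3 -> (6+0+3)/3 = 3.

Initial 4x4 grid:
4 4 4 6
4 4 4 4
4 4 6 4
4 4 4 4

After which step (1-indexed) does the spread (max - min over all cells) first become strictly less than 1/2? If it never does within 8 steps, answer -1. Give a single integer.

Answer: 3

Derivation:
Step 1: max=14/3, min=4, spread=2/3
Step 2: max=41/9, min=4, spread=5/9
Step 3: max=4847/1080, min=97/24, spread=241/540
  -> spread < 1/2 first at step 3
Step 4: max=143549/32400, min=24499/6000, spread=3517/10125
Step 5: max=4279079/972000, min=148291/36000, spread=137611/486000
Step 6: max=25492573/5832000, min=298021/72000, spread=169109/729000
Step 7: max=3806820827/874800000, min=673709843/162000000, spread=421969187/2187000000
Step 8: max=113713168889/26244000000, min=20285627243/4860000000, spread=5213477221/32805000000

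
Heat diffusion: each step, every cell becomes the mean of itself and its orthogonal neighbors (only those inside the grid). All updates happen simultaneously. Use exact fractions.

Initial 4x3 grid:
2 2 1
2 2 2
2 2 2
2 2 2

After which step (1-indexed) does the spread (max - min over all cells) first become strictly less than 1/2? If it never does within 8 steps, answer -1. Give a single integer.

Step 1: max=2, min=5/3, spread=1/3
  -> spread < 1/2 first at step 1
Step 2: max=2, min=31/18, spread=5/18
Step 3: max=2, min=391/216, spread=41/216
Step 4: max=2, min=47623/25920, spread=4217/25920
Step 5: max=14321/7200, min=2901251/1555200, spread=38417/311040
Step 6: max=285403/144000, min=175423789/93312000, spread=1903471/18662400
Step 7: max=8524241/4320000, min=10596450911/5598720000, spread=18038617/223948800
Step 8: max=764673241/388800000, min=638578217149/335923200000, spread=883978523/13436928000

Answer: 1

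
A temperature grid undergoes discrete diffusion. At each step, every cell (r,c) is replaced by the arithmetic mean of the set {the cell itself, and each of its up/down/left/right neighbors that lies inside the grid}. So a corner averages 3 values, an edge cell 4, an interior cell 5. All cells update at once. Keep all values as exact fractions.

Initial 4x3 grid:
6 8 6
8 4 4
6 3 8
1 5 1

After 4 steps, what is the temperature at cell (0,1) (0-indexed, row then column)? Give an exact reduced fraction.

Answer: 1260587/216000

Derivation:
Step 1: cell (0,1) = 6
Step 2: cell (0,1) = 371/60
Step 3: cell (0,1) = 21673/3600
Step 4: cell (0,1) = 1260587/216000
Full grid after step 4:
  192943/32400 1260587/216000 6859/1200
  37051/6750 491233/90000 47443/9000
  87151/18000 840541/180000 254953/54000
  30859/7200 1852859/432000 274231/64800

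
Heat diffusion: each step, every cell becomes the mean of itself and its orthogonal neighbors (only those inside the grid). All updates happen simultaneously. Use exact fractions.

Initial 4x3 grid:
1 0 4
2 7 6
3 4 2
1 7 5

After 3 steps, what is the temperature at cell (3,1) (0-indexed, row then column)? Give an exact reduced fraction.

Answer: 57733/14400

Derivation:
Step 1: cell (3,1) = 17/4
Step 2: cell (3,1) = 1031/240
Step 3: cell (3,1) = 57733/14400
Full grid after step 3:
  209/80 11497/3600 473/135
  7463/2400 20657/6000 14557/3600
  24289/7200 3019/750 7591/1800
  2029/540 57733/14400 9541/2160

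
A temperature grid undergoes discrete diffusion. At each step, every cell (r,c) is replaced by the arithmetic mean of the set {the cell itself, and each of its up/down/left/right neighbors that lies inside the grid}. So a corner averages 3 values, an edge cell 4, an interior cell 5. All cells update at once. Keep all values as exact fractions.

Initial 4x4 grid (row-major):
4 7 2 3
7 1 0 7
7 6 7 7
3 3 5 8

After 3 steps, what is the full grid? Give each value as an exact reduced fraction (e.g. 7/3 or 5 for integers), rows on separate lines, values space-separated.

Answer: 47/10 1653/400 1537/400 239/60
5689/1200 89/20 1077/250 5471/1200
3539/720 14317/3000 15131/3000 20081/3600
5209/1080 89/18 4949/900 1279/216

Derivation:
After step 1:
  6 7/2 3 4
  19/4 21/5 17/5 17/4
  23/4 24/5 5 29/4
  13/3 17/4 23/4 20/3
After step 2:
  19/4 167/40 139/40 15/4
  207/40 413/100 397/100 189/40
  589/120 24/5 131/25 139/24
  43/9 287/60 65/12 59/9
After step 3:
  47/10 1653/400 1537/400 239/60
  5689/1200 89/20 1077/250 5471/1200
  3539/720 14317/3000 15131/3000 20081/3600
  5209/1080 89/18 4949/900 1279/216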